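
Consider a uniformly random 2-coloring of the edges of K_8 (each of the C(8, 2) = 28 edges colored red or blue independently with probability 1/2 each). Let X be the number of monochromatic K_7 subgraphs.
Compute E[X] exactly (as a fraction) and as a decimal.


Let X = Σ_S X_S over the C(8, 7) = 8 subsets S of size 7, where X_S = 1 if the K_7 on S is monochromatic.
For a fixed S, the K_7 on S has C(7, 2) = 21 edges. P[all 21 edges red] = (1/2)^21, and likewise for blue, so P[monochromatic] = 2·(1/2)^21 = 2^{1 − 21} = 1/1048576.
By linearity of expectation: E[X] = C(8, 7) · 2^{1 − 21} = 8 · 1/1048576 = 1/131072.
Numerically: E[X] ≈ 0.00001.

E[X] = C(8,7)·2^(1−C(7,2)) = 1/131072 ≈ 0.00001.


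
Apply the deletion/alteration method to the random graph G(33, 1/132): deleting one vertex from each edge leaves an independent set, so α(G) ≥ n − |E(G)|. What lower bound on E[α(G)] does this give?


E[|E(G)|] = C(33, 2)·p = 528 · (1/132) = 4.
E[α(G)] ≥ n − E[|E(G)|] = 33 − 4 = 29.
Numerically: ≈ 29.000000.
(This is only a lower bound; the true E[α(G)] may be larger.)

E[α(G)] ≥ 29 ≈ 29.000000.


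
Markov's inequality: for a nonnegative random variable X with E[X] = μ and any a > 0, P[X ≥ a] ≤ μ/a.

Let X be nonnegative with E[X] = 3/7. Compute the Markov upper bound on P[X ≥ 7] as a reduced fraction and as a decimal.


μ = E[X] = 3/7, a = 7.
Markov: P[X ≥ 7] ≤ μ/a = (3/7)/7 = 3/49.
Numerically: ≈ 0.0612.
(Since a = 7 > μ = 0.4286, the bound 3/49 is < 1 and informative.)

P[X ≥ 7] ≤ 3/49 ≈ 0.0612.


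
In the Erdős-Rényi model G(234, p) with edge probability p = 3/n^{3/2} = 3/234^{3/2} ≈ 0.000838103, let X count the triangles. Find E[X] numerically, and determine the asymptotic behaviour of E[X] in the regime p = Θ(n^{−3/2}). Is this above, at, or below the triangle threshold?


Number of potential triangles: C(234, 3) = 2108184.
Each occurs with probability p³ ≈ (0.000838103)³ ≈ 5.88697790e-10.
By linearity: E[X] = C(234, 3)·p³ ≈ 2108184 · 5.88697790e-10 ≈ 0.001241.
Since α = 3/2 > 1, p = c/n^{3/2} = o(1/n) is below the triangle threshold p ~ 1/n. Asymptotically E[X] ~ (c³/6)·n^{3(1−α)} = (3³/6)·n^{-1.5} → 0, so by Markov's inequality G has no triangles w.h.p.

E[X] ≈ 0.001241; in regime p = Θ(1/n^{3/2}) E[X] tends to 0 (below the triangle threshold p ~ 1/n).


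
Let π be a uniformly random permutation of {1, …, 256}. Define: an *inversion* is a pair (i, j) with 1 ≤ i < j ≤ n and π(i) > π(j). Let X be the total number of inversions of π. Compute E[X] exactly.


Write X = Σ X_I over the C(256, 2) = 32640 pairs i < j, with X_I the indicator of one inversion.
There are 32640 indicators.
For each fixed pair i < j, the values π(i) and π(j) are two distinct elements of {1, …, 256} in uniformly random order; by symmetry P[π(i) > π(j)] = 1/2.
By linearity: E[X] = 32640 · (1/2) = C(256, 2) · (1/2) = 32640/2 = 16320 ≈ 16320.00000.

E[X] = 16320 = 16320.00000.


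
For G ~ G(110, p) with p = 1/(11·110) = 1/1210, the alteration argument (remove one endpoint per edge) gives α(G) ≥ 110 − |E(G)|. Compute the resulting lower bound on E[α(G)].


E[|E(G)|] = C(110, 2)·p = 5995 · (1/1210) = 109/22.
E[α(G)] ≥ n − E[|E(G)|] = 110 − 109/22 = 2311/22.
Numerically: ≈ 105.045.
(This is only a lower bound; the true E[α(G)] may be larger.)

E[α(G)] ≥ 2311/22 ≈ 105.045.


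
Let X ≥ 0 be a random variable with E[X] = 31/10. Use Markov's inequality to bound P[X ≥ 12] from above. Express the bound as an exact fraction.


μ = E[X] = 31/10, a = 12.
Markov: P[X ≥ 12] ≤ μ/a = (31/10)/12 = 31/120.
Numerically: ≈ 0.258.
(Since a = 12 > μ = 3.100, the bound 31/120 is < 1 and informative.)

P[X ≥ 12] ≤ 31/120 ≈ 0.258.


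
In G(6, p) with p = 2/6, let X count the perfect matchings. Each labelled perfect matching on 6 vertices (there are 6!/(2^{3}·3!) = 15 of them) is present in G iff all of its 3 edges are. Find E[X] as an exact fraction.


K_6 has 6!/(2^{3}·3!) = 15 labelled perfect matchings.
For each such perfect matching H, let X_H = 1 if all 3 edges of H are present in G. Then P[X_H = 1] = p^{3} = (1/3)^{3} = 1/27.
By linearity of expectation: E[X] = Σ_H E[X_H] = 15 · p^{3} = 15 · 1/27 = 5/9.
Numerically: E[X] ≈ 0.556.

E[X] = 15 · (1/3)^{3} = 5/9 ≈ 0.556.


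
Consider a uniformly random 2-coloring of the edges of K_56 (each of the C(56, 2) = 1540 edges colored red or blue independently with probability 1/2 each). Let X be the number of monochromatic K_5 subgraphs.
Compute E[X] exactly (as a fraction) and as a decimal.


Let X = Σ_S X_S over the C(56, 5) = 3819816 subsets S of size 5, where X_S = 1 if the K_5 on S is monochromatic.
For a fixed S, the K_5 on S has C(5, 2) = 10 edges. P[all 10 edges red] = (1/2)^10, and likewise for blue, so P[monochromatic] = 2·(1/2)^10 = 2^{1 − 10} = 1/512.
By linearity of expectation: E[X] = C(56, 5) · 2^{1 − 10} = 3819816 · 1/512 = 477477/64.
Numerically: E[X] ≈ 7460.5781.

E[X] = C(56,5)·2^(1−C(5,2)) = 477477/64 ≈ 7460.5781.


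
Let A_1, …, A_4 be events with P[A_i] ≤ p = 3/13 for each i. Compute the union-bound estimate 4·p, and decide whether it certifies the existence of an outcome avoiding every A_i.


Union bound: P[∪_{i=1}^{4} A_i] ≤ Σ_i P[A_i] ≤ 4·p = 4·(3/13) = 12/13.
Numerically: 12/13 ≈ 0.923.
Is 12/13 < 1? YES.
Since P[∪ A_i] ≤ 12/13 < 1, the complement has P[∩ A_i^c] ≥ 1 − 12/13 = 1/13 > 0, so some outcome avoids every A_i.

4·p = 12/13 ≈ 0.923; existence CERTIFIED by the union bound.


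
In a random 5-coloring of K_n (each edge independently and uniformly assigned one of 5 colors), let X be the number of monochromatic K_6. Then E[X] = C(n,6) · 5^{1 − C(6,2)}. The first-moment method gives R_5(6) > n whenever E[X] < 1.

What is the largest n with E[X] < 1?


We need C(n, 6) · 5^{1 − 15} < 1, i.e. C(n, 6) < 5^{15 − 1} = 6103515625.
Check values of n near the boundary:
  n = 128: C(128, 6) = 5423611200; 5423611200 < 6103515625? YES
  n = 129: C(129, 6) = 5688177600; 5688177600 < 6103515625? YES
  n = 130: C(130, 6) = 5963412000; 5963412000 < 6103515625? YES
  n = 131: C(131, 6) = 6249655776; 6249655776 < 6103515625? NO
The largest n with C(n, 6) < 6103515625 is n = 130 (where E[X] = 47707296/48828125 ≈ 0.9770454). Hence R_5(6) > 130, i.e. R_5(6) ≥ 131.

Largest n = 130; hence R_5(6) > 130.


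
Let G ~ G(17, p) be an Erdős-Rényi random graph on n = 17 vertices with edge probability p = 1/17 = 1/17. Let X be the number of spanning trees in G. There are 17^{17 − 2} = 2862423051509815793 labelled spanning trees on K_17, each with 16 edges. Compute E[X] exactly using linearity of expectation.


K_17 has 17^{17 − 2} = 2862423051509815793 labelled spanning trees.
For each such spanning tree H, let X_H = 1 if all 16 edges of H are present in G. Then P[X_H = 1] = p^{16} = (1/17)^{16} = 1/48661191875666868481.
By linearity: E[X] = Σ_H E[X_H] = 2862423051509815793 · p^{16} = 2862423051509815793 · 1/48661191875666868481 = 1/17.
Numerically: E[X] ≈ 0.058824.

E[X] = 2862423051509815793 · (1/17)^{16} = 1/17 ≈ 0.058824.


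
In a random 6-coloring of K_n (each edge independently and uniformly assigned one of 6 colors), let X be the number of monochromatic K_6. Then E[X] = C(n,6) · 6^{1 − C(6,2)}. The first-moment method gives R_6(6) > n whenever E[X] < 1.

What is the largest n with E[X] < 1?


We need C(n, 6) · 6^{1 − 15} < 1, i.e. C(n, 6) < 6^{15 − 1} = 78364164096.
Check values of n near the boundary:
  n = 192: C(192, 6) = 64300886496; 64300886496 < 78364164096? YES
  n = 193: C(193, 6) = 66364016544; 66364016544 < 78364164096? YES
  n = 194: C(194, 6) = 68482017072; 68482017072 < 78364164096? YES
  n = 195: C(195, 6) = 70656049360; 70656049360 < 78364164096? YES
  n = 196: C(196, 6) = 72887293024; 72887293024 < 78364164096? YES
  n = 197: C(197, 6) = 75176946208; 75176946208 < 78364164096? YES
  n = 198: C(198, 6) = 77526225777; 77526225777 < 78364164096? YES
  n = 199: C(199, 6) = 79936367511; 79936367511 < 78364164096? NO
The largest n with C(n, 6) < 78364164096 is n = 198 (where E[X] = 25842075259/26121388032 ≈ 0.989). Hence R_6(6) > 198, i.e. R_6(6) ≥ 199.

Largest n = 198; hence R_6(6) > 198.


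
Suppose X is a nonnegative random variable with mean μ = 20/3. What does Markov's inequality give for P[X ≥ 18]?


μ = E[X] = 20/3, a = 18.
Markov: P[X ≥ 18] ≤ μ/a = (20/3)/18 = 10/27.
Numerically: ≈ 0.370370.
(Since a = 18 > μ = 6.666667, the bound 10/27 is < 1 and informative.)

P[X ≥ 18] ≤ 10/27 ≈ 0.370370.


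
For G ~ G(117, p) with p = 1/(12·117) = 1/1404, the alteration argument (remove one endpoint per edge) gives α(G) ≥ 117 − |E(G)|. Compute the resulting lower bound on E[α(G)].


E[|E(G)|] = C(117, 2)·p = 6786 · (1/1404) = 29/6.
E[α(G)] ≥ n − E[|E(G)|] = 117 − 29/6 = 673/6.
Numerically: ≈ 112.16667.
(This is only a lower bound; the true E[α(G)] may be larger.)

E[α(G)] ≥ 673/6 ≈ 112.16667.


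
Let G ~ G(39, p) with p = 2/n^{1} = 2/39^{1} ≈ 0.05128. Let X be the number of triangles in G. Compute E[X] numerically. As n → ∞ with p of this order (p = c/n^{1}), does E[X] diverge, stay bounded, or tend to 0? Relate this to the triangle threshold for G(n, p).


Number of potential triangles: C(39, 3) = 9139.
Each occurs with probability p³ ≈ (0.05128)³ ≈ 1.348640e-04.
By linearity: E[X] = C(39, 3)·p³ ≈ 9139 · 1.348640e-04 ≈ 1.2325.
Here α = 1, so p = 2/n is exactly at the triangle threshold p ~ 1/n. Asymptotically E[X] → c³/6 = 2³/6 = 4/3 ≈ 1.3333, a bounded constant. In this regime the triangle count is asymptotically Poisson(c³/6).

E[X] ≈ 1.2325; in regime p = Θ(1/n^{1}) E[X] stays bounded (at the triangle threshold p ~ 1/n).


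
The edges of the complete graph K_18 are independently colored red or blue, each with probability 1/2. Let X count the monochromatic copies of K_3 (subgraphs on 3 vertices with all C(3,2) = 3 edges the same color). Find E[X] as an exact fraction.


Let X = Σ_S X_S over the C(18, 3) = 816 subsets S of size 3, where X_S = 1 if the K_3 on S is monochromatic.
For a fixed S, the K_3 on S has C(3, 2) = 3 edges. P[all 3 edges red] = (1/2)^3, and likewise for blue, so P[monochromatic] = 2·(1/2)^3 = 2^{1 − 3} = 1/4.
Summing: E[X] = C(18, 3) · 2^{1 − 3} = 816 · 1/4 = 204.
Numerically: E[X] ≈ 204.00000.

E[X] = C(18,3)·2^(1−C(3,2)) = 204 ≈ 204.00000.


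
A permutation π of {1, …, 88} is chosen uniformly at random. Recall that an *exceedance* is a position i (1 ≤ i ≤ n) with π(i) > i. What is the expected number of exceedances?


Write X = Σ_{i=1}^{88} X_i, where X_i = 1_{π(i) > i}.
For each fixed i, π(i) is uniform over {1, …, 88} (marginal of a uniform permutation), so P[π(i) > i] = (n − i)/n. Summing: Σ_{i=1}^{88} (n − i)/n = (0 + 1 + … + 87)/88 = 88(88 − 1)/(2·88) = (88 − 1)/2.
Hence E[X] = Σ_{i=1}^{88} (88 − i)/88 = 87/2 ≈ 43.500000.

E[X] = 87/2 = 43.500000.


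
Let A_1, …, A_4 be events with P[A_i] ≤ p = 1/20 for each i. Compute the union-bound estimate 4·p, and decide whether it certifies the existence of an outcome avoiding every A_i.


Union bound: P[∪_{i=1}^{4} A_i] ≤ Σ_i P[A_i] ≤ 4·p = 4·(1/20) = 1/5.
Numerically: 1/5 ≈ 0.200000.
Is 1/5 < 1? YES.
Since P[∪ A_i] ≤ 1/5 < 1, the complement has P[∩ A_i^c] ≥ 1 − 1/5 = 4/5 > 0, so some outcome avoids every A_i.

4·p = 1/5 ≈ 0.200000; existence CERTIFIED by the union bound.


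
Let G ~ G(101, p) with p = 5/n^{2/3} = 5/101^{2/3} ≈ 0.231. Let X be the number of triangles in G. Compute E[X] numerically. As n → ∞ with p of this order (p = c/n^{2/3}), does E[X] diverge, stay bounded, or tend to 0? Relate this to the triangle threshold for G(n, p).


Number of potential triangles: C(101, 3) = 166650.
Each occurs with probability p³ ≈ (0.231)³ ≈ 1.22537e-02.
By linearity: E[X] = C(101, 3)·p³ ≈ 166650 · 1.22537e-02 ≈ 2042.079.
Since α = 2/3 < 1, p = c/n^{2/3} ≫ 1/n is above the triangle threshold p ~ 1/n. Asymptotically E[X] ~ (c³/6)·n^{3(1−α)} = (5³/6)·n^{1} → ∞; triangles are abundant w.h.p.

E[X] ≈ 2042.079; in regime p = Θ(1/n^{2/3}) E[X] diverges (above the triangle threshold p ~ 1/n).


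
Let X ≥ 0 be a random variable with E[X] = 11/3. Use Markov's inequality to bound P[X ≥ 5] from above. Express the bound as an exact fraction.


μ = E[X] = 11/3, a = 5.
Markov: P[X ≥ 5] ≤ μ/a = (11/3)/5 = 11/15.
Numerically: ≈ 0.7333.
(Since a = 5 > μ = 3.6667, the bound 11/15 is < 1 and informative.)

P[X ≥ 5] ≤ 11/15 ≈ 0.7333.


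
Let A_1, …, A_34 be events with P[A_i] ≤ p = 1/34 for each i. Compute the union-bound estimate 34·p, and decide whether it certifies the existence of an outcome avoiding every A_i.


Union bound: P[∪_{i=1}^{34} A_i] ≤ Σ_i P[A_i] ≤ 34·p = 34·(1/34) = 1.
Numerically: 1 ≈ 1.000000.
Is 1 < 1? NO.
Since the bound 1 is ≥ 1, the union bound is uninformative here; it does NOT by itself certify existence.

34·p = 1 ≈ 1.000000; existence NOT certified by the union bound.


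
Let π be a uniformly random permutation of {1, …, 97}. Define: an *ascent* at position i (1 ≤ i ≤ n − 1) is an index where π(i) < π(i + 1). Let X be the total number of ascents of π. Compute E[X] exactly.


Write X = Σ X_I over i = 1, …, 96, with X_I the indicator of one ascent.
There are 96 indicators.
For each fixed i, the pair (π(i), π(i+1)) is a uniformly random ordered pair of distinct values from {1, …, 97}; by symmetry P[π(i) < π(i+1)] = 1/2.
By linearity: E[X] = 96 · (1/2) = (97 − 1) · (1/2) = 48 ≈ 48.000.

E[X] = 48 = 48.000.


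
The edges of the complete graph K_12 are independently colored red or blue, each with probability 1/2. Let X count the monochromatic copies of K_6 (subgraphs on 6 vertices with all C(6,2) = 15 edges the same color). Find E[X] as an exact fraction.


Let X = Σ_S X_S over the C(12, 6) = 924 subsets S of size 6, where X_S = 1 if the K_6 on S is monochromatic.
For a fixed S, the K_6 on S has C(6, 2) = 15 edges. P[all 15 edges red] = (1/2)^15, and likewise for blue, so P[monochromatic] = 2·(1/2)^15 = 2^{1 − 15} = 1/16384.
By linearity of expectation: E[X] = C(12, 6) · 2^{1 − 15} = 924 · 1/16384 = 231/4096.
Numerically: E[X] ≈ 0.056.

E[X] = C(12,6)·2^(1−C(6,2)) = 231/4096 ≈ 0.056.


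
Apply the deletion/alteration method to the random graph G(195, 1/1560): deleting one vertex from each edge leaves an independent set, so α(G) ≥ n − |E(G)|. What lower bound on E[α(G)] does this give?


E[|E(G)|] = C(195, 2)·p = 18915 · (1/1560) = 97/8.
E[α(G)] ≥ n − E[|E(G)|] = 195 − 97/8 = 1463/8.
Numerically: ≈ 182.8750.
(This is only a lower bound; the true E[α(G)] may be larger.)

E[α(G)] ≥ 1463/8 ≈ 182.8750.


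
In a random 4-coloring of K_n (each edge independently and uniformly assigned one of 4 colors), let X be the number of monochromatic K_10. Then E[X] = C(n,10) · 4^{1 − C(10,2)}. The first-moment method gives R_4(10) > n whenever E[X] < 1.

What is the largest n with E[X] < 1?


We need C(n, 10) · 4^{1 − 45} < 1, i.e. C(n, 10) < 4^{45 − 1} = 309485009821345068724781056.
Check values of n near the boundary:
  n = 2022: C(2022, 10) = 307870445231474093395937796; 307870445231474093395937796 < 309485009821345068724781056? YES
  n = 2023: C(2023, 10) = 309399856285778485315440716; 309399856285778485315440716 < 309485009821345068724781056? YES
  n = 2024: C(2024, 10) = 310936101848269937576192656; 310936101848269937576192656 < 309485009821345068724781056? NO
  n = 2025: C(2025, 10) = 312479209053472269772600560; 312479209053472269772600560 < 309485009821345068724781056? NO
The largest n with C(n, 10) < 309485009821345068724781056 is n = 2023 (where E[X] = 77349964071444621328860179/77371252455336267181195264 ≈ 0.9997249). Hence R_4(10) > 2023, i.e. R_4(10) ≥ 2024.

Largest n = 2023; hence R_4(10) > 2023.


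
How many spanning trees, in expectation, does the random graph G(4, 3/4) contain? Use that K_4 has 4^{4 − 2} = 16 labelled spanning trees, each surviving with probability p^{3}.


K_4 has 4^{4 − 2} = 16 labelled spanning trees.
For each such spanning tree H, let X_H = 1 if all 3 edges of H are present in G. Then P[X_H = 1] = p^{3} = (3/4)^{3} = 27/64.
Summing the indicators: E[X] = Σ_H E[X_H] = 16 · p^{3} = 16 · 27/64 = 27/4.
Numerically: E[X] ≈ 6.75.

E[X] = 16 · (3/4)^{3} = 27/4 ≈ 6.75.


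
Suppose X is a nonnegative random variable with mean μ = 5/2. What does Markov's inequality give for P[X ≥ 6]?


μ = E[X] = 5/2, a = 6.
Markov: P[X ≥ 6] ≤ μ/a = (5/2)/6 = 5/12.
Numerically: ≈ 0.4167.
(Since a = 6 > μ = 2.5000, the bound 5/12 is < 1 and informative.)

P[X ≥ 6] ≤ 5/12 ≈ 0.4167.


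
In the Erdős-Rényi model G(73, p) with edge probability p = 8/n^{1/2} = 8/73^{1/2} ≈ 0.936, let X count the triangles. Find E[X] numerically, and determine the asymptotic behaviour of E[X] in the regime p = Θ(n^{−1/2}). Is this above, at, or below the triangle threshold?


Number of potential triangles: C(73, 3) = 62196.
Each occurs with probability p³ ≈ (0.936)³ ≈ 8.20891e-01.
By linearity: E[X] = C(73, 3)·p³ ≈ 62196 · 8.20891e-01 ≈ 51056.157.
Since α = 1/2 < 1, p = c/n^{1/2} ≫ 1/n is above the triangle threshold p ~ 1/n. Asymptotically E[X] ~ (c³/6)·n^{3(1−α)} = (8³/6)·n^{1.5} → ∞; triangles are abundant w.h.p.

E[X] ≈ 51056.157; in regime p = Θ(1/n^{1/2}) E[X] diverges (above the triangle threshold p ~ 1/n).


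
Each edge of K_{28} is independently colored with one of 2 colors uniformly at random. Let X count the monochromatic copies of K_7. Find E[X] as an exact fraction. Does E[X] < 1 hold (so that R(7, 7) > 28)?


E[X] = C(28, 7) · 2^{1 − 21} = 1184040 · 2^{−20} = 1184040/1048576.
As a reduced fraction: E[X] = 148005/131072 ≈ 1.1291885.
Is E[X] < 1? NO.
Since E[X] ≥ 1, the first-moment bound is inconclusive at n = 28; it does NOT by itself certify R(7, 7) > 28.

E[X] = 148005/131072 ≈ 1.1291885; E[X] ≥ 1; first-moment method inconclusive here.


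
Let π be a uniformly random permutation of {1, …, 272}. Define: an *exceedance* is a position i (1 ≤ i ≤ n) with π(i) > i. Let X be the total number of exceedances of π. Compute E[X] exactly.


Write X = Σ_{i=1}^{272} X_i, where X_i = 1_{π(i) > i}.
For each fixed i, π(i) is uniform over {1, …, 272} (marginal of a uniform permutation), so P[π(i) > i] = (n − i)/n. Summing: Σ_{i=1}^{272} (n − i)/n = (0 + 1 + … + 271)/272 = 272(272 − 1)/(2·272) = (272 − 1)/2.
Hence E[X] = Σ_{i=1}^{272} (272 − i)/272 = 271/2 ≈ 135.5000.

E[X] = 271/2 = 135.5000.


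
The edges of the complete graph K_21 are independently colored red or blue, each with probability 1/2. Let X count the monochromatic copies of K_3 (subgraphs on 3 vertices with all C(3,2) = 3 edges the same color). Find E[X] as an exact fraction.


Let X = Σ_S X_S over the C(21, 3) = 1330 subsets S of size 3, where X_S = 1 if the K_3 on S is monochromatic.
For a fixed S, the K_3 on S has C(3, 2) = 3 edges. P[all 3 edges red] = (1/2)^3, and likewise for blue, so P[monochromatic] = 2·(1/2)^3 = 2^{1 − 3} = 1/4.
Summing: E[X] = C(21, 3) · 2^{1 − 3} = 1330 · 1/4 = 665/2.
Numerically: E[X] ≈ 332.50000.

E[X] = C(21,3)·2^(1−C(3,2)) = 665/2 ≈ 332.50000.


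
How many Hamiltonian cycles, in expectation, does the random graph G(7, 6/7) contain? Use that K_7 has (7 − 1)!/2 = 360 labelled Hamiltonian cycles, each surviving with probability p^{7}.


K_7 has (7 − 1)!/2 = 360 labelled Hamiltonian cycles.
For each such Hamiltonian cycle H, let X_H = 1 if all 7 edges of H are present in G. Then P[X_H = 1] = p^{7} = (6/7)^{7} = 279936/823543.
By linearity: E[X] = Σ_H E[X_H] = 360 · p^{7} = 360 · 279936/823543 = 100776960/823543.
Numerically: E[X] ≈ 122.4.

E[X] = 360 · (6/7)^{7} = 100776960/823543 ≈ 122.4.


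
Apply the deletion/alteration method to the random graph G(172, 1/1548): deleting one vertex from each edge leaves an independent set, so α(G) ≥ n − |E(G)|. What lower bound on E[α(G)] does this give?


E[|E(G)|] = C(172, 2)·p = 14706 · (1/1548) = 19/2.
E[α(G)] ≥ n − E[|E(G)|] = 172 − 19/2 = 325/2.
Numerically: ≈ 162.500.
(This is only a lower bound; the true E[α(G)] may be larger.)

E[α(G)] ≥ 325/2 ≈ 162.500.


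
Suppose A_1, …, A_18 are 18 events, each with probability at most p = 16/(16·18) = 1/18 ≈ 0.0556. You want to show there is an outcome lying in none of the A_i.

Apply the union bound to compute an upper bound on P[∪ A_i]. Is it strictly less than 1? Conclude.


Union bound: P[∪_{i=1}^{18} A_i] ≤ Σ_i P[A_i] ≤ 18·p = 18·(1/18) = 1.
Numerically: 1 ≈ 1.0000.
Is 1 < 1? NO.
Since the bound 1 is ≥ 1, the union bound is uninformative here; it does NOT by itself certify existence.

18·p = 1 ≈ 1.0000; existence NOT certified by the union bound.


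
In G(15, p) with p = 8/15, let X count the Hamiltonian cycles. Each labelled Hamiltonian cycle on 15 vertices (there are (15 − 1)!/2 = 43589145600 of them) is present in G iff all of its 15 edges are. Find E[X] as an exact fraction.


K_15 has (15 − 1)!/2 = 43589145600 labelled Hamiltonian cycles.
For each such Hamiltonian cycle H, let X_H = 1 if all 15 edges of H are present in G. Then P[X_H = 1] = p^{15} = (8/15)^{15} = 35184372088832/437893890380859375.
By linearity: E[X] = Σ_H E[X_H] = 43589145600 · p^{15} = 43589145600 · 35184372088832/437893890380859375 = 252453780711880523776/72081298828125.
Numerically: E[X] ≈ 3.5023e+06.

E[X] = 43589145600 · (8/15)^{15} = 252453780711880523776/72081298828125 ≈ 3.5023e+06.


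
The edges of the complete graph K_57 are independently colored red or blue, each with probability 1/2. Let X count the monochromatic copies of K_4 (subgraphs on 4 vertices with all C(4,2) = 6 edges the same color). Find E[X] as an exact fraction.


Let X = Σ_S X_S over the C(57, 4) = 395010 subsets S of size 4, where X_S = 1 if the K_4 on S is monochromatic.
For a fixed S, the K_4 on S has C(4, 2) = 6 edges. P[all 6 edges red] = (1/2)^6, and likewise for blue, so P[monochromatic] = 2·(1/2)^6 = 2^{1 − 6} = 1/32.
By linearity of expectation: E[X] = C(57, 4) · 2^{1 − 6} = 395010 · 1/32 = 197505/16.
Numerically: E[X] ≈ 12344.062.

E[X] = C(57,4)·2^(1−C(4,2)) = 197505/16 ≈ 12344.062.


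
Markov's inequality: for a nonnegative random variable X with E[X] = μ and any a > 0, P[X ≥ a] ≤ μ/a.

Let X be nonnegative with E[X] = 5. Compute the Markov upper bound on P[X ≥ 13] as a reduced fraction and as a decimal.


μ = E[X] = 5, a = 13.
Markov: P[X ≥ 13] ≤ μ/a = (5)/13 = 5/13.
Numerically: ≈ 0.385.
(Since a = 13 > μ = 5.000, the bound 5/13 is < 1 and informative.)

P[X ≥ 13] ≤ 5/13 ≈ 0.385.


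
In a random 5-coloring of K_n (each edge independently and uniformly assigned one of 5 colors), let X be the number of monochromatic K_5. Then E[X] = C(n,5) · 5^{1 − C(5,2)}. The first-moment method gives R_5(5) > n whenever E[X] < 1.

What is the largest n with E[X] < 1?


We need C(n, 5) · 5^{1 − 10} < 1, i.e. C(n, 5) < 5^{10 − 1} = 1953125.
Check values of n near the boundary:
  n = 47: C(47, 5) = 1533939; 1533939 < 1953125? YES
  n = 48: C(48, 5) = 1712304; 1712304 < 1953125? YES
  n = 49: C(49, 5) = 1906884; 1906884 < 1953125? YES
  n = 50: C(50, 5) = 2118760; 2118760 < 1953125? NO
  n = 51: C(51, 5) = 2349060; 2349060 < 1953125? NO
The largest n with C(n, 5) < 1953125 is n = 49 (where E[X] = 1906884/1953125 ≈ 0.97632). Hence R_5(5) > 49, i.e. R_5(5) ≥ 50.

Largest n = 49; hence R_5(5) > 49.


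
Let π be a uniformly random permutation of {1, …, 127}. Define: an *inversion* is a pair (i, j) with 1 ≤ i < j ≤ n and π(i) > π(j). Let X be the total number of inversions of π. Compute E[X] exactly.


Write X = Σ X_I over the C(127, 2) = 8001 pairs i < j, with X_I the indicator of one inversion.
There are 8001 indicators.
For each fixed pair i < j, the values π(i) and π(j) are two distinct elements of {1, …, 127} in uniformly random order; by symmetry P[π(i) > π(j)] = 1/2.
By linearity: E[X] = 8001 · (1/2) = C(127, 2) · (1/2) = 8001/2 = 8001/2 ≈ 4000.5000.

E[X] = 8001/2 = 4000.5000.


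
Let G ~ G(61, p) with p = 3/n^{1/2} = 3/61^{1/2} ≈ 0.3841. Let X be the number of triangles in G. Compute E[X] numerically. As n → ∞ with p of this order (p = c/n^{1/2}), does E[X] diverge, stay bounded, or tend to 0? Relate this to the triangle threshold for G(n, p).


Number of potential triangles: C(61, 3) = 35990.
Each occurs with probability p³ ≈ (0.3841)³ ≈ 5.667206e-02.
By linearity: E[X] = C(61, 3)·p³ ≈ 35990 · 5.667206e-02 ≈ 2039.6275.
Since α = 1/2 < 1, p = c/n^{1/2} ≫ 1/n is above the triangle threshold p ~ 1/n. Asymptotically E[X] ~ (c³/6)·n^{3(1−α)} = (3³/6)·n^{1.5} → ∞; triangles are abundant w.h.p.

E[X] ≈ 2039.6275; in regime p = Θ(1/n^{1/2}) E[X] diverges (above the triangle threshold p ~ 1/n).


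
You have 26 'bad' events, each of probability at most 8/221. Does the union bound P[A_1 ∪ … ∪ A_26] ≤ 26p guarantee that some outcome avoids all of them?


Union bound: P[∪_{i=1}^{26} A_i] ≤ Σ_i P[A_i] ≤ 26·p = 26·(8/221) = 16/17.
Numerically: 16/17 ≈ 0.94118.
Is 16/17 < 1? YES.
Since P[∪ A_i] ≤ 16/17 < 1, the complement has P[∩ A_i^c] ≥ 1 − 16/17 = 1/17 > 0, so some outcome avoids every A_i.

26·p = 16/17 ≈ 0.94118; existence CERTIFIED by the union bound.


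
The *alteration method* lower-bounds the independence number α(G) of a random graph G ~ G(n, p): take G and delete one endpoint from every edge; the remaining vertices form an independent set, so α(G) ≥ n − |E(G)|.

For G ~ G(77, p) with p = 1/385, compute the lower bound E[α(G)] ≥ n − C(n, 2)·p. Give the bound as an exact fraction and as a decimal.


E[|E(G)|] = C(77, 2)·p = 2926 · (1/385) = 38/5.
E[α(G)] ≥ n − E[|E(G)|] = 77 − 38/5 = 347/5.
Numerically: ≈ 69.4000.
(This is only a lower bound; the true E[α(G)] may be larger.)

E[α(G)] ≥ 347/5 ≈ 69.4000.


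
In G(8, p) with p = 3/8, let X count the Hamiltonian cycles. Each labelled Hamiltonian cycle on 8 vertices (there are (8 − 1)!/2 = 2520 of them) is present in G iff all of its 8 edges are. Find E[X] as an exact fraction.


K_8 has (8 − 1)!/2 = 2520 labelled Hamiltonian cycles.
For each such Hamiltonian cycle H, let X_H = 1 if all 8 edges of H are present in G. Then P[X_H = 1] = p^{8} = (3/8)^{8} = 6561/16777216.
Summing the indicators: E[X] = Σ_H E[X_H] = 2520 · p^{8} = 2520 · 6561/16777216 = 2066715/2097152.
Numerically: E[X] ≈ 0.9855.

E[X] = 2520 · (3/8)^{8} = 2066715/2097152 ≈ 0.9855.


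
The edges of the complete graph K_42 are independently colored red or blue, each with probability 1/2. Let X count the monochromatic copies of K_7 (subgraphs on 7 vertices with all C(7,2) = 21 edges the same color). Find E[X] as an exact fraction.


Let X = Σ_S X_S over the C(42, 7) = 26978328 subsets S of size 7, where X_S = 1 if the K_7 on S is monochromatic.
For a fixed S, the K_7 on S has C(7, 2) = 21 edges. P[all 21 edges red] = (1/2)^21, and likewise for blue, so P[monochromatic] = 2·(1/2)^21 = 2^{1 − 21} = 1/1048576.
By linearity of expectation: E[X] = C(42, 7) · 2^{1 − 21} = 26978328 · 1/1048576 = 3372291/131072.
Numerically: E[X] ≈ 25.72854.

E[X] = C(42,7)·2^(1−C(7,2)) = 3372291/131072 ≈ 25.72854.


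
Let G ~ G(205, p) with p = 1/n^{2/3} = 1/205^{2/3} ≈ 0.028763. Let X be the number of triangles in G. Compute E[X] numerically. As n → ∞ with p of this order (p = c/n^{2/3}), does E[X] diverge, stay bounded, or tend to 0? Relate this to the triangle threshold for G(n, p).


Number of potential triangles: C(205, 3) = 1414910.
Each occurs with probability p³ ≈ (0.028763)³ ≈ 2.3795360e-05.
By linearity: E[X] = C(205, 3)·p³ ≈ 1414910 · 2.3795360e-05 ≈ 33.66829.
Since α = 2/3 < 1, p = c/n^{2/3} ≫ 1/n is above the triangle threshold p ~ 1/n. Asymptotically E[X] ~ (c³/6)·n^{3(1−α)} = (1³/6)·n^{1} → ∞; triangles are abundant w.h.p.

E[X] ≈ 33.66829; in regime p = Θ(1/n^{2/3}) E[X] diverges (above the triangle threshold p ~ 1/n).


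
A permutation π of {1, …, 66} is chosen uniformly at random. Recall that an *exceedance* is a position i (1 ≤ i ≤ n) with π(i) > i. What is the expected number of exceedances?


Write X = Σ_{i=1}^{66} X_i, where X_i = 1_{π(i) > i}.
For each fixed i, π(i) is uniform over {1, …, 66} (marginal of a uniform permutation), so P[π(i) > i] = (n − i)/n. Summing: Σ_{i=1}^{66} (n − i)/n = (0 + 1 + … + 65)/66 = 66(66 − 1)/(2·66) = (66 − 1)/2.
Hence E[X] = Σ_{i=1}^{66} (66 − i)/66 = 65/2 ≈ 32.500.

E[X] = 65/2 = 32.500.


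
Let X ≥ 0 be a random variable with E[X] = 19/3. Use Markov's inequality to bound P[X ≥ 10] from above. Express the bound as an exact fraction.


μ = E[X] = 19/3, a = 10.
Markov: P[X ≥ 10] ≤ μ/a = (19/3)/10 = 19/30.
Numerically: ≈ 0.633.
(Since a = 10 > μ = 6.333, the bound 19/30 is < 1 and informative.)

P[X ≥ 10] ≤ 19/30 ≈ 0.633.


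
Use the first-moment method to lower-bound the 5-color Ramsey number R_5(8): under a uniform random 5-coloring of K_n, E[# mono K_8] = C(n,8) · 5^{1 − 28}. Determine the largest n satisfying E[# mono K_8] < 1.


We need C(n, 8) · 5^{1 − 28} < 1, i.e. C(n, 8) < 5^{28 − 1} = 7450580596923828125.
Check values of n near the boundary:
  n = 857: C(857, 8) = 6983854138365964575; 6983854138365964575 < 7450580596923828125? YES
  n = 858: C(858, 8) = 7049584530256467771; 7049584530256467771 < 7450580596923828125? YES
  n = 859: C(859, 8) = 7115855595170747139; 7115855595170747139 < 7450580596923828125? YES
  n = 860: C(860, 8) = 7182671140665308145; 7182671140665308145 < 7450580596923828125? YES
  n = 861: C(861, 8) = 7250034996615275865; 7250034996615275865 < 7450580596923828125? YES
  n = 862: C(862, 8) = 7317951015318931845; 7317951015318931845 < 7450580596923828125? YES
  n = 863: C(863, 8) = 7386423071602617757; 7386423071602617757 < 7450580596923828125? YES
  n = 864: C(864, 8) = 7455455062926006708; 7455455062926006708 < 7450580596923828125? NO
The largest n with C(n, 8) < 7450580596923828125 is n = 863 (where E[X] = 7386423071602617757/7450580596923828125 ≈ 0.99139). Hence R_5(8) > 863, i.e. R_5(8) ≥ 864.

Largest n = 863; hence R_5(8) > 863.


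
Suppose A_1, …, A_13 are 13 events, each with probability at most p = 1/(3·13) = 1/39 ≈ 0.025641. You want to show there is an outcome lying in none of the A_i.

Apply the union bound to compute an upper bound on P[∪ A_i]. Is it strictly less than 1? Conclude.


Union bound: P[∪_{i=1}^{13} A_i] ≤ Σ_i P[A_i] ≤ 13·p = 13·(1/39) = 1/3.
Numerically: 1/3 ≈ 0.333333.
Is 1/3 < 1? YES.
Since P[∪ A_i] ≤ 1/3 < 1, the complement has P[∩ A_i^c] ≥ 1 − 1/3 = 2/3 > 0, so some outcome avoids every A_i.

13·p = 1/3 ≈ 0.333333; existence CERTIFIED by the union bound.


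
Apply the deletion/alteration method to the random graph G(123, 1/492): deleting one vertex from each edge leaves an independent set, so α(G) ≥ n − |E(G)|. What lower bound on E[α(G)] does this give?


E[|E(G)|] = C(123, 2)·p = 7503 · (1/492) = 61/4.
E[α(G)] ≥ n − E[|E(G)|] = 123 − 61/4 = 431/4.
Numerically: ≈ 107.75000.
(This is only a lower bound; the true E[α(G)] may be larger.)

E[α(G)] ≥ 431/4 ≈ 107.75000.


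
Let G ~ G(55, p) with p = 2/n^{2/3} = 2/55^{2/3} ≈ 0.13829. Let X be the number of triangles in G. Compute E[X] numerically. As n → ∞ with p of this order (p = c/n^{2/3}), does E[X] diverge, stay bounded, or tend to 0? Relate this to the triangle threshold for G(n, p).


Number of potential triangles: C(55, 3) = 26235.
Each occurs with probability p³ ≈ (0.13829)³ ≈ 2.6446281e-03.
By linearity: E[X] = C(55, 3)·p³ ≈ 26235 · 2.6446281e-03 ≈ 69.38182.
Since α = 2/3 < 1, p = c/n^{2/3} ≫ 1/n is above the triangle threshold p ~ 1/n. Asymptotically E[X] ~ (c³/6)·n^{3(1−α)} = (2³/6)·n^{1} → ∞; triangles are abundant w.h.p.

E[X] ≈ 69.38182; in regime p = Θ(1/n^{2/3}) E[X] diverges (above the triangle threshold p ~ 1/n).


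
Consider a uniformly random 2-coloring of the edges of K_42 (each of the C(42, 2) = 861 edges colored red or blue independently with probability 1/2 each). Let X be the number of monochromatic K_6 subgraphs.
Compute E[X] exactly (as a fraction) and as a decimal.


Let X = Σ_S X_S over the C(42, 6) = 5245786 subsets S of size 6, where X_S = 1 if the K_6 on S is monochromatic.
For a fixed S, the K_6 on S has C(6, 2) = 15 edges. P[all 15 edges red] = (1/2)^15, and likewise for blue, so P[monochromatic] = 2·(1/2)^15 = 2^{1 − 15} = 1/16384.
By linearity of expectation: E[X] = C(42, 6) · 2^{1 − 15} = 5245786 · 1/16384 = 2622893/8192.
Numerically: E[X] ≈ 320.177.

E[X] = C(42,6)·2^(1−C(6,2)) = 2622893/8192 ≈ 320.177.


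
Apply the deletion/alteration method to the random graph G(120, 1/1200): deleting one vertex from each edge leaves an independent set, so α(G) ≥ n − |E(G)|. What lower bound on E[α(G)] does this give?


E[|E(G)|] = C(120, 2)·p = 7140 · (1/1200) = 119/20.
E[α(G)] ≥ n − E[|E(G)|] = 120 − 119/20 = 2281/20.
Numerically: ≈ 114.0500.
(This is only a lower bound; the true E[α(G)] may be larger.)

E[α(G)] ≥ 2281/20 ≈ 114.0500.


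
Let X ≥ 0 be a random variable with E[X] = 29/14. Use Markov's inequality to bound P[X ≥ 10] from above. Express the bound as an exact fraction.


μ = E[X] = 29/14, a = 10.
Markov: P[X ≥ 10] ≤ μ/a = (29/14)/10 = 29/140.
Numerically: ≈ 0.20714.
(Since a = 10 > μ = 2.07143, the bound 29/140 is < 1 and informative.)

P[X ≥ 10] ≤ 29/140 ≈ 0.20714.


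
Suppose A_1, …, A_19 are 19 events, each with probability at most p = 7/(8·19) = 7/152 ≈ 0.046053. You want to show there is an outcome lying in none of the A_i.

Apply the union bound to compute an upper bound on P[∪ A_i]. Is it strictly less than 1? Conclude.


Union bound: P[∪_{i=1}^{19} A_i] ≤ Σ_i P[A_i] ≤ 19·p = 19·(7/152) = 7/8.
Numerically: 7/8 ≈ 0.875000.
Is 7/8 < 1? YES.
Since P[∪ A_i] ≤ 7/8 < 1, the complement has P[∩ A_i^c] ≥ 1 − 7/8 = 1/8 > 0, so some outcome avoids every A_i.

19·p = 7/8 ≈ 0.875000; existence CERTIFIED by the union bound.


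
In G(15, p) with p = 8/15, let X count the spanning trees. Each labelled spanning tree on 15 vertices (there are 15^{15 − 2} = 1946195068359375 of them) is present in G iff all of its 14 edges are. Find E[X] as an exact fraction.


K_15 has 15^{15 − 2} = 1946195068359375 labelled spanning trees.
For each such spanning tree H, let X_H = 1 if all 14 edges of H are present in G. Then P[X_H = 1] = p^{14} = (8/15)^{14} = 4398046511104/29192926025390625.
By linearity of expectation: E[X] = Σ_H E[X_H] = 1946195068359375 · p^{14} = 1946195068359375 · 4398046511104/29192926025390625 = 4398046511104/15.
Numerically: E[X] ≈ 2.932e+11.

E[X] = 1946195068359375 · (8/15)^{14} = 4398046511104/15 ≈ 2.932e+11.


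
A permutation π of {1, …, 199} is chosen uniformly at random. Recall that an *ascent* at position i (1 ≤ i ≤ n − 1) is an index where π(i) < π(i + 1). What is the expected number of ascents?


Write X = Σ X_I over i = 1, …, 198, with X_I the indicator of one ascent.
There are 198 indicators.
For each fixed i, the pair (π(i), π(i+1)) is a uniformly random ordered pair of distinct values from {1, …, 199}; by symmetry P[π(i) < π(i+1)] = 1/2.
By linearity: E[X] = 198 · (1/2) = (199 − 1) · (1/2) = 99 ≈ 99.00000.

E[X] = 99 = 99.00000.


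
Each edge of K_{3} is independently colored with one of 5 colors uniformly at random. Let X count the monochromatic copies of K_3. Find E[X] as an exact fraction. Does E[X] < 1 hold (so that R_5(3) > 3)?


E[X] = C(3, 3) · 5^{1 − 3} = 1 · 5^{−2} = 1/25.
As a reduced fraction: E[X] = 1/25 ≈ 0.04000.
Is E[X] < 1? YES.
Since E[X] < 1, there exists a 5-coloring of K_{3} with no monochromatic K_3; hence R_5(3) > 3.

E[X] = 1/25 ≈ 0.04000; E[X] < 1, so R_5(3) > 3.


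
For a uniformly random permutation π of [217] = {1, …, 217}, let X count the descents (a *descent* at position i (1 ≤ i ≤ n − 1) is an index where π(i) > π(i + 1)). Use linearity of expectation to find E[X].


Write X = Σ X_I over i = 1, …, 216, with X_I the indicator of one descent.
There are 216 indicators.
For each fixed i, the pair (π(i), π(i+1)) is a uniformly random ordered pair of distinct values from {1, …, 217}; by symmetry P[π(i) > π(i+1)] = 1/2.
By linearity: E[X] = 216 · (1/2) = (217 − 1) · (1/2) = 108 ≈ 108.000000.

E[X] = 108 = 108.000000.


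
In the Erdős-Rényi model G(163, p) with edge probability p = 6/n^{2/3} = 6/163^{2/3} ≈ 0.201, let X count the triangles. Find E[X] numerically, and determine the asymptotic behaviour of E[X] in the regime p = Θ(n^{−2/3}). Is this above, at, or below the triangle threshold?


Number of potential triangles: C(163, 3) = 708561.
Each occurs with probability p³ ≈ (0.201)³ ≈ 8.12978e-03.
By linearity: E[X] = C(163, 3)·p³ ≈ 708561 · 8.12978e-03 ≈ 5760.442.
Since α = 2/3 < 1, p = c/n^{2/3} ≫ 1/n is above the triangle threshold p ~ 1/n. Asymptotically E[X] ~ (c³/6)·n^{3(1−α)} = (6³/6)·n^{1} → ∞; triangles are abundant w.h.p.

E[X] ≈ 5760.442; in regime p = Θ(1/n^{2/3}) E[X] diverges (above the triangle threshold p ~ 1/n).


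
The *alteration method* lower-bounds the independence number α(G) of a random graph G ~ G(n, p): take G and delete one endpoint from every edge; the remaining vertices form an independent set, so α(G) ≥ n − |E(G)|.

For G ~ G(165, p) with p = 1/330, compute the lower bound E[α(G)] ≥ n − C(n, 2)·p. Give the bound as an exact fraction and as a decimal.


E[|E(G)|] = C(165, 2)·p = 13530 · (1/330) = 41.
E[α(G)] ≥ n − E[|E(G)|] = 165 − 41 = 124.
Numerically: ≈ 124.000.
(This is only a lower bound; the true E[α(G)] may be larger.)

E[α(G)] ≥ 124 ≈ 124.000.


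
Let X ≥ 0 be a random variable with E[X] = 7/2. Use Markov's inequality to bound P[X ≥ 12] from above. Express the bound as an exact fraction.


μ = E[X] = 7/2, a = 12.
Markov: P[X ≥ 12] ≤ μ/a = (7/2)/12 = 7/24.
Numerically: ≈ 0.292.
(Since a = 12 > μ = 3.500, the bound 7/24 is < 1 and informative.)

P[X ≥ 12] ≤ 7/24 ≈ 0.292.


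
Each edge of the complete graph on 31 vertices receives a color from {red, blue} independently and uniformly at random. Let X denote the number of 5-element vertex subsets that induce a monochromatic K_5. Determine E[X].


Let X = Σ_S X_S over the C(31, 5) = 169911 subsets S of size 5, where X_S = 1 if the K_5 on S is monochromatic.
For a fixed S, the K_5 on S has C(5, 2) = 10 edges. P[all 10 edges red] = (1/2)^10, and likewise for blue, so P[monochromatic] = 2·(1/2)^10 = 2^{1 − 10} = 1/512.
By linearity: E[X] = C(31, 5) · 2^{1 − 10} = 169911 · 1/512 = 169911/512.
Numerically: E[X] ≈ 331.857.

E[X] = C(31,5)·2^(1−C(5,2)) = 169911/512 ≈ 331.857.


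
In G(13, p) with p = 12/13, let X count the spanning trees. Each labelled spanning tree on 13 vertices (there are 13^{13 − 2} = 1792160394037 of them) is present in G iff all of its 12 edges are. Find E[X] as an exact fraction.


K_13 has 13^{13 − 2} = 1792160394037 labelled spanning trees.
For each such spanning tree H, let X_H = 1 if all 12 edges of H are present in G. Then P[X_H = 1] = p^{12} = (12/13)^{12} = 8916100448256/23298085122481.
Summing the indicators: E[X] = Σ_H E[X_H] = 1792160394037 · p^{12} = 1792160394037 · 8916100448256/23298085122481 = 8916100448256/13.
Numerically: E[X] ≈ 6.8585e+11.

E[X] = 1792160394037 · (12/13)^{12} = 8916100448256/13 ≈ 6.8585e+11.


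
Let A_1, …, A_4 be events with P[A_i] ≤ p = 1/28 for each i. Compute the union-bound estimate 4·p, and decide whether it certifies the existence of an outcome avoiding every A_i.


Union bound: P[∪_{i=1}^{4} A_i] ≤ Σ_i P[A_i] ≤ 4·p = 4·(1/28) = 1/7.
Numerically: 1/7 ≈ 0.14286.
Is 1/7 < 1? YES.
Since P[∪ A_i] ≤ 1/7 < 1, the complement has P[∩ A_i^c] ≥ 1 − 1/7 = 6/7 > 0, so some outcome avoids every A_i.

4·p = 1/7 ≈ 0.14286; existence CERTIFIED by the union bound.
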